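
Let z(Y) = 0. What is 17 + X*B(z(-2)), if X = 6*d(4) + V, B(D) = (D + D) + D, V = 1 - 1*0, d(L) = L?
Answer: 17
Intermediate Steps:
V = 1 (V = 1 + 0 = 1)
B(D) = 3*D (B(D) = 2*D + D = 3*D)
X = 25 (X = 6*4 + 1 = 24 + 1 = 25)
17 + X*B(z(-2)) = 17 + 25*(3*0) = 17 + 25*0 = 17 + 0 = 17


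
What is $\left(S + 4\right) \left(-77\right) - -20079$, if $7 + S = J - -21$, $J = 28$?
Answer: $16537$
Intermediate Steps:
$S = 42$ ($S = -7 + \left(28 - -21\right) = -7 + \left(28 + 21\right) = -7 + 49 = 42$)
$\left(S + 4\right) \left(-77\right) - -20079 = \left(42 + 4\right) \left(-77\right) - -20079 = 46 \left(-77\right) + 20079 = -3542 + 20079 = 16537$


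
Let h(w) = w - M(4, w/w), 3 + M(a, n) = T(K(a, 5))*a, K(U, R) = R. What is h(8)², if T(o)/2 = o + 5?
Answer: 4761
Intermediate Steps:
T(o) = 10 + 2*o (T(o) = 2*(o + 5) = 2*(5 + o) = 10 + 2*o)
M(a, n) = -3 + 20*a (M(a, n) = -3 + (10 + 2*5)*a = -3 + (10 + 10)*a = -3 + 20*a)
h(w) = -77 + w (h(w) = w - (-3 + 20*4) = w - (-3 + 80) = w - 1*77 = w - 77 = -77 + w)
h(8)² = (-77 + 8)² = (-69)² = 4761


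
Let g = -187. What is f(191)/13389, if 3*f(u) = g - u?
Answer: -42/4463 ≈ -0.0094107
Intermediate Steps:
f(u) = -187/3 - u/3 (f(u) = (-187 - u)/3 = -187/3 - u/3)
f(191)/13389 = (-187/3 - ⅓*191)/13389 = (-187/3 - 191/3)*(1/13389) = -126*1/13389 = -42/4463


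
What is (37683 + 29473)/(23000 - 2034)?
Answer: 33578/10483 ≈ 3.2031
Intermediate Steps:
(37683 + 29473)/(23000 - 2034) = 67156/20966 = 67156*(1/20966) = 33578/10483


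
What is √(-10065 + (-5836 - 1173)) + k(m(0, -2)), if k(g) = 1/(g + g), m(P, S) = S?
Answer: -¼ + I*√17074 ≈ -0.25 + 130.67*I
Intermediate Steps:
k(g) = 1/(2*g)
√(-10065 + (-5836 - 1173)) + k(m(0, -2)) = √(-10065 + (-5836 - 1173)) + (½)/(-2) = √(-10065 - 7009) + (½)*(-½) = √(-17074) - ¼ = I*√17074 - ¼ = -¼ + I*√17074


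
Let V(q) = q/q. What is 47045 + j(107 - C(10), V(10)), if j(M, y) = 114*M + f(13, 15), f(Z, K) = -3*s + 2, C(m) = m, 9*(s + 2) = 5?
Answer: 174328/3 ≈ 58109.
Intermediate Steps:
s = -13/9 (s = -2 + (⅑)*5 = -2 + 5/9 = -13/9 ≈ -1.4444)
V(q) = 1
f(Z, K) = 19/3 (f(Z, K) = -3*(-13/9) + 2 = 13/3 + 2 = 19/3)
j(M, y) = 19/3 + 114*M (j(M, y) = 114*M + 19/3 = 19/3 + 114*M)
47045 + j(107 - C(10), V(10)) = 47045 + (19/3 + 114*(107 - 1*10)) = 47045 + (19/3 + 114*(107 - 10)) = 47045 + (19/3 + 114*97) = 47045 + (19/3 + 11058) = 47045 + 33193/3 = 174328/3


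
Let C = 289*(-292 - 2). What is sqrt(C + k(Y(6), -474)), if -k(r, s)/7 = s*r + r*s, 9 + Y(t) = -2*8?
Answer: 3*I*sqrt(27874) ≈ 500.87*I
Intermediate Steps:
Y(t) = -25 (Y(t) = -9 - 2*8 = -9 - 16 = -25)
k(r, s) = -14*r*s (k(r, s) = -7*(s*r + r*s) = -7*(r*s + r*s) = -14*r*s)
C = -84966 (C = 289*(-294) = -84966)
sqrt(C + k(Y(6), -474)) = sqrt(-84966 - 14*(-25)*(-474)) = sqrt(-84966 - 165900) = sqrt(-250866) = 3*I*sqrt(27874)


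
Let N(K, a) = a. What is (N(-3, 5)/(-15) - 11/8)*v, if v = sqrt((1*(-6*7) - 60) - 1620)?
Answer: -41*I*sqrt(1722)/24 ≈ -70.891*I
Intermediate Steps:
v = I*sqrt(1722) (v = sqrt((1*(-42) - 60) - 1620) = sqrt((-42 - 60) - 1620) = sqrt(-102 - 1620) = sqrt(-1722) = I*sqrt(1722) ≈ 41.497*I)
(N(-3, 5)/(-15) - 11/8)*v = (5/(-15) - 11/8)*(I*sqrt(1722)) = (5*(-1/15) - 11*1/8)*(I*sqrt(1722)) = (-1/3 - 11/8)*(I*sqrt(1722)) = -41*I*sqrt(1722)/24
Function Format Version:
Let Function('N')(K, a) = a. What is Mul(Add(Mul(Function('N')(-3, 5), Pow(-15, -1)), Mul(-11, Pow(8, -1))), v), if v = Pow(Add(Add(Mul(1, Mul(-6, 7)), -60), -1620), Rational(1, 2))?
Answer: Mul(Rational(-41, 24), I, Pow(1722, Rational(1, 2))) ≈ Mul(-70.891, I)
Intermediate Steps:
v = Mul(I, Pow(1722, Rational(1, 2))) (v = Pow(Add(Add(Mul(1, -42), -60), -1620), Rational(1, 2)) = Pow(Add(Add(-42, -60), -1620), Rational(1, 2)) = Pow(Add(-102, -1620), Rational(1, 2)) = Pow(-1722, Rational(1, 2)) = Mul(I, Pow(1722, Rational(1, 2))) ≈ Mul(41.497, I))
Mul(Add(Mul(Function('N')(-3, 5), Pow(-15, -1)), Mul(-11, Pow(8, -1))), v) = Mul(Add(Mul(5, Pow(-15, -1)), Mul(-11, Pow(8, -1))), Mul(I, Pow(1722, Rational(1, 2)))) = Mul(Add(Mul(5, Rational(-1, 15)), Mul(-11, Rational(1, 8))), Mul(I, Pow(1722, Rational(1, 2)))) = Mul(Add(Rational(-1, 3), Rational(-11, 8)), Mul(I, Pow(1722, Rational(1, 2)))) = Mul(Rational(-41, 24), Mul(I, Pow(1722, Rational(1, 2)))) = Mul(Rational(-41, 24), I, Pow(1722, Rational(1, 2)))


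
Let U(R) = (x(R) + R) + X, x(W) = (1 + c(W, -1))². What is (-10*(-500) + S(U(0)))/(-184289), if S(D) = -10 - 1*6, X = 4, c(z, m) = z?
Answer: -712/26327 ≈ -0.027044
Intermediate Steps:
x(W) = (1 + W)²
U(R) = 4 + R + (1 + R)² (U(R) = ((1 + R)² + R) + 4 = (R + (1 + R)²) + 4 = 4 + R + (1 + R)²)
S(D) = -16 (S(D) = -10 - 6 = -16)
(-10*(-500) + S(U(0)))/(-184289) = (-10*(-500) - 16)/(-184289) = (5000 - 16)*(-1/184289) = 4984*(-1/184289) = -712/26327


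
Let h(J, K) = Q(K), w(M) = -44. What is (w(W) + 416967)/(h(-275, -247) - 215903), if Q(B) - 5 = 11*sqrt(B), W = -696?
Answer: -90012841854/46611976291 - 4586153*I*sqrt(247)/46611976291 ≈ -1.9311 - 0.0015463*I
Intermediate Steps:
Q(B) = 5 + 11*sqrt(B)
h(J, K) = 5 + 11*sqrt(K)
(w(W) + 416967)/(h(-275, -247) - 215903) = (-44 + 416967)/((5 + 11*sqrt(-247)) - 215903) = 416923/((5 + 11*(I*sqrt(247))) - 215903) = 416923/((5 + 11*I*sqrt(247)) - 215903) = 416923/(-215898 + 11*I*sqrt(247))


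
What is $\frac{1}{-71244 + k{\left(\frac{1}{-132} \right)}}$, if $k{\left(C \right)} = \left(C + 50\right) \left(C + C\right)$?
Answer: $- \frac{8712}{620684327} \approx -1.4036 \cdot 10^{-5}$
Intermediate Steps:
$k{\left(C \right)} = 2 C \left(50 + C\right)$ ($k{\left(C \right)} = \left(50 + C\right) 2 C = 2 C \left(50 + C\right)$)
$\frac{1}{-71244 + k{\left(\frac{1}{-132} \right)}} = \frac{1}{-71244 + \frac{2 \left(50 + \frac{1}{-132}\right)}{-132}} = \frac{1}{-71244 + 2 \left(- \frac{1}{132}\right) \left(50 - \frac{1}{132}\right)} = \frac{1}{-71244 + 2 \left(- \frac{1}{132}\right) \frac{6599}{132}} = \frac{1}{-71244 - \frac{6599}{8712}} = \frac{1}{- \frac{620684327}{8712}} = - \frac{8712}{620684327}$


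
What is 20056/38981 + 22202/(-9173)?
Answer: -681482474/357572713 ≈ -1.9059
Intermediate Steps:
20056/38981 + 22202/(-9173) = 20056*(1/38981) + 22202*(-1/9173) = 20056/38981 - 22202/9173 = -681482474/357572713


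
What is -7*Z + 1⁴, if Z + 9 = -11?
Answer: 141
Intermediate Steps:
Z = -20 (Z = -9 - 11 = -20)
-7*Z + 1⁴ = -7*(-20) + 1⁴ = 140 + 1 = 141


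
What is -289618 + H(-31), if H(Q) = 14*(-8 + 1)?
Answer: -289716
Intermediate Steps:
H(Q) = -98 (H(Q) = 14*(-7) = -98)
-289618 + H(-31) = -289618 - 98 = -289716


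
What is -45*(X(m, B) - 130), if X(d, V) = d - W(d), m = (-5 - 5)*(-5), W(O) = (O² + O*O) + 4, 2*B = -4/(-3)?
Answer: 228780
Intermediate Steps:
B = ⅔ (B = (-4/(-3))/2 = (-4*(-⅓))/2 = (½)*(4/3) = ⅔ ≈ 0.66667)
W(O) = 4 + 2*O² (W(O) = (O² + O²) + 4 = 2*O² + 4 = 4 + 2*O²)
m = 50 (m = -10*(-5) = 50)
X(d, V) = -4 + d - 2*d² (X(d, V) = d - (4 + 2*d²) = d + (-4 - 2*d²) = -4 + d - 2*d²)
-45*(X(m, B) - 130) = -45*((-4 + 50 - 2*50²) - 130) = -45*((-4 + 50 - 2*2500) - 130) = -45*((-4 + 50 - 5000) - 130) = -45*(-4954 - 130) = -45*(-5084) = 228780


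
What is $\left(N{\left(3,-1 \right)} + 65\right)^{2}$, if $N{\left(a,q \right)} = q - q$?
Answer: $4225$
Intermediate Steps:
$N{\left(a,q \right)} = 0$
$\left(N{\left(3,-1 \right)} + 65\right)^{2} = \left(0 + 65\right)^{2} = 65^{2} = 4225$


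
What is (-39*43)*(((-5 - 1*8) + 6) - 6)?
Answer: 21801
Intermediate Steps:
(-39*43)*(((-5 - 1*8) + 6) - 6) = -1677*(((-5 - 8) + 6) - 6) = -1677*((-13 + 6) - 6) = -1677*(-7 - 6) = -1677*(-13) = 21801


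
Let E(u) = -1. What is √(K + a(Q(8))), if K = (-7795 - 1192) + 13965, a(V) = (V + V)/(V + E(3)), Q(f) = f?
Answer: √244034/7 ≈ 70.571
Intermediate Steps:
a(V) = 2*V/(-1 + V) (a(V) = (V + V)/(V - 1) = (2*V)/(-1 + V) = 2*V/(-1 + V))
K = 4978 (K = -8987 + 13965 = 4978)
√(K + a(Q(8))) = √(4978 + 2*8/(-1 + 8)) = √(4978 + 2*8/7) = √(4978 + 2*8*(⅐)) = √(4978 + 16/7) = √(34862/7) = √244034/7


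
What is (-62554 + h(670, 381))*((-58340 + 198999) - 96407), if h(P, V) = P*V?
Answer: 8528068432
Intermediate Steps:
(-62554 + h(670, 381))*((-58340 + 198999) - 96407) = (-62554 + 670*381)*((-58340 + 198999) - 96407) = (-62554 + 255270)*(140659 - 96407) = 192716*44252 = 8528068432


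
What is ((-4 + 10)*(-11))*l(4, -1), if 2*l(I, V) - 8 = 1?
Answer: -297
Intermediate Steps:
l(I, V) = 9/2 (l(I, V) = 4 + (½)*1 = 4 + ½ = 9/2)
((-4 + 10)*(-11))*l(4, -1) = ((-4 + 10)*(-11))*(9/2) = (6*(-11))*(9/2) = -66*9/2 = -297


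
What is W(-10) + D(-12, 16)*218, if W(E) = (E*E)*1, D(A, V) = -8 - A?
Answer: 972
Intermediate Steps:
W(E) = E² (W(E) = E²*1 = E²)
W(-10) + D(-12, 16)*218 = (-10)² + (-8 - 1*(-12))*218 = 100 + (-8 + 12)*218 = 100 + 4*218 = 100 + 872 = 972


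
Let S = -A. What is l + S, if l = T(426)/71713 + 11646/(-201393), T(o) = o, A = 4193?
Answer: -6728681775613/1604721801 ≈ -4193.1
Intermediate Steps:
S = -4193 (S = -1*4193 = -4193)
l = -83264020/1604721801 (l = 426/71713 + 11646/(-201393) = 426*(1/71713) + 11646*(-1/201393) = 426/71713 - 1294/22377 = -83264020/1604721801 ≈ -0.051887)
l + S = -83264020/1604721801 - 4193 = -6728681775613/1604721801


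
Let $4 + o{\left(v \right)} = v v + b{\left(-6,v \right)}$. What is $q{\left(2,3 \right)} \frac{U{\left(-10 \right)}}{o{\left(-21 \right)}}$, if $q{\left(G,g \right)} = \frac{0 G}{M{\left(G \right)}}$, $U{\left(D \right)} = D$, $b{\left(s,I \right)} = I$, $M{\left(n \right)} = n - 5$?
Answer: $0$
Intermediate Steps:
$M{\left(n \right)} = -5 + n$
$o{\left(v \right)} = -4 + v + v^{2}$ ($o{\left(v \right)} = -4 + \left(v v + v\right) = -4 + \left(v^{2} + v\right) = -4 + \left(v + v^{2}\right) = -4 + v + v^{2}$)
$q{\left(G,g \right)} = 0$ ($q{\left(G,g \right)} = \frac{0 G}{-5 + G} = \frac{0}{-5 + G} = 0$)
$q{\left(2,3 \right)} \frac{U{\left(-10 \right)}}{o{\left(-21 \right)}} = 0 \left(- \frac{10}{-4 - 21 + \left(-21\right)^{2}}\right) = 0 \left(- \frac{10}{-4 - 21 + 441}\right) = 0 \left(- \frac{10}{416}\right) = 0 \left(\left(-10\right) \frac{1}{416}\right) = 0 \left(- \frac{5}{208}\right) = 0$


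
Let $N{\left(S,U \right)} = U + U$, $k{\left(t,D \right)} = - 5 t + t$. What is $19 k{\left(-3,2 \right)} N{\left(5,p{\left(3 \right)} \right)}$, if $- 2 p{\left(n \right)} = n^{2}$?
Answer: $-2052$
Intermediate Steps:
$p{\left(n \right)} = - \frac{n^{2}}{2}$
$k{\left(t,D \right)} = - 4 t$
$N{\left(S,U \right)} = 2 U$
$19 k{\left(-3,2 \right)} N{\left(5,p{\left(3 \right)} \right)} = 19 \left(\left(-4\right) \left(-3\right)\right) 2 \left(- \frac{3^{2}}{2}\right) = 19 \cdot 12 \cdot 2 \left(\left(- \frac{1}{2}\right) 9\right) = 228 \cdot 2 \left(- \frac{9}{2}\right) = 228 \left(-9\right) = -2052$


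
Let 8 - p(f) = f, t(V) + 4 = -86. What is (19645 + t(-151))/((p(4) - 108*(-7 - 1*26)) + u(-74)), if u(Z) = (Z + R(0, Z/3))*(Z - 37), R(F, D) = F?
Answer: 19555/11782 ≈ 1.6597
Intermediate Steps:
t(V) = -90 (t(V) = -4 - 86 = -90)
p(f) = 8 - f
u(Z) = Z*(-37 + Z) (u(Z) = (Z + 0)*(Z - 37) = Z*(-37 + Z))
(19645 + t(-151))/((p(4) - 108*(-7 - 1*26)) + u(-74)) = (19645 - 90)/(((8 - 1*4) - 108*(-7 - 1*26)) - 74*(-37 - 74)) = 19555/(((8 - 4) - 108*(-7 - 26)) - 74*(-111)) = 19555/((4 - 108*(-33)) + 8214) = 19555/((4 + 3564) + 8214) = 19555/(3568 + 8214) = 19555/11782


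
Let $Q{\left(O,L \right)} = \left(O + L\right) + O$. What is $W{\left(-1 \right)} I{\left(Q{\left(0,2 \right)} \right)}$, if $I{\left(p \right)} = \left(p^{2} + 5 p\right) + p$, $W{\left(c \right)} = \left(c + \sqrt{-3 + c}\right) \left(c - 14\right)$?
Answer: $240 - 480 i \approx 240.0 - 480.0 i$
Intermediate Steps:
$Q{\left(O,L \right)} = L + 2 O$ ($Q{\left(O,L \right)} = \left(L + O\right) + O = L + 2 O$)
$W{\left(c \right)} = \left(-14 + c\right) \left(c + \sqrt{-3 + c}\right)$ ($W{\left(c \right)} = \left(c + \sqrt{-3 + c}\right) \left(-14 + c\right) = \left(-14 + c\right) \left(c + \sqrt{-3 + c}\right)$)
$I{\left(p \right)} = p^{2} + 6 p$
$W{\left(-1 \right)} I{\left(Q{\left(0,2 \right)} \right)} = \left(\left(-1\right)^{2} - -14 - 14 \sqrt{-3 - 1} - \sqrt{-3 - 1}\right) \left(2 + 2 \cdot 0\right) \left(6 + \left(2 + 2 \cdot 0\right)\right) = \left(1 + 14 - 14 \sqrt{-4} - \sqrt{-4}\right) \left(2 + 0\right) \left(6 + \left(2 + 0\right)\right) = \left(1 + 14 - 14 \cdot 2 i - 2 i\right) 2 \left(6 + 2\right) = \left(1 + 14 - 28 i - 2 i\right) 2 \cdot 8 = \left(15 - 30 i\right) 16 = 240 - 480 i$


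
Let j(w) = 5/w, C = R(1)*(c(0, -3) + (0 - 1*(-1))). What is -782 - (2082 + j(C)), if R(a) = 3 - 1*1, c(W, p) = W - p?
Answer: -22917/8 ≈ -2864.6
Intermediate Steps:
R(a) = 2 (R(a) = 3 - 1 = 2)
C = 8 (C = 2*((0 - 1*(-3)) + (0 - 1*(-1))) = 2*((0 + 3) + (0 + 1)) = 2*(3 + 1) = 2*4 = 8)
-782 - (2082 + j(C)) = -782 - (2082 + 5/8) = -782 - 1*16661/8 = -782 - 16661/8 = -22917/8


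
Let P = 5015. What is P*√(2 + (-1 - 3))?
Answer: 5015*I*√2 ≈ 7092.3*I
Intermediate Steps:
P*√(2 + (-1 - 3)) = 5015*√(2 + (-1 - 3)) = 5015*√(2 - 4) = 5015*√(-2) = 5015*(I*√2) = 5015*I*√2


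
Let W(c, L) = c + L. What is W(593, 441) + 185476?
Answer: 186510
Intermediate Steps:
W(c, L) = L + c
W(593, 441) + 185476 = (441 + 593) + 185476 = 1034 + 185476 = 186510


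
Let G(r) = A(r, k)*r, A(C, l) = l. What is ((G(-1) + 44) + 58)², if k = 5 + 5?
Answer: 8464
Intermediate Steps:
k = 10
G(r) = 10*r
((G(-1) + 44) + 58)² = ((10*(-1) + 44) + 58)² = ((-10 + 44) + 58)² = (34 + 58)² = 92² = 8464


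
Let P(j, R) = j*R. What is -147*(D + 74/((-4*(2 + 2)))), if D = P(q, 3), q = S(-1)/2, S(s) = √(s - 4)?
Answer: 5439/8 - 441*I*√5/2 ≈ 679.88 - 493.05*I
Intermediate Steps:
S(s) = √(-4 + s)
q = I*√5/2 (q = √(-4 - 1)/2 = √(-5)*(½) = (I*√5)*(½) = I*√5/2 ≈ 1.118*I)
P(j, R) = R*j
D = 3*I*√5/2 (D = 3*(I*√5/2) = 3*I*√5/2 ≈ 3.3541*I)
-147*(D + 74/((-4*(2 + 2)))) = -147*(3*I*√5/2 + 74/((-4*(2 + 2)))) = -147*(3*I*√5/2 + 74/((-4*4))) = -147*(3*I*√5/2 + 74/(-16)) = -147*(3*I*√5/2 + 74*(-1/16)) = -147*(3*I*√5/2 - 37/8) = -147*(-37/8 + 3*I*√5/2) = 5439/8 - 441*I*√5/2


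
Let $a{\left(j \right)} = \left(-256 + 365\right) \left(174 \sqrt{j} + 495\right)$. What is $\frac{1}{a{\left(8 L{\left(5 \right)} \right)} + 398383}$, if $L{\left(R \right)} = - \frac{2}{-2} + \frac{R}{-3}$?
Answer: $\frac{226169}{103264057538} - \frac{6322 i \sqrt{3}}{51632028769} \approx 2.1902 \cdot 10^{-6} - 2.1208 \cdot 10^{-7} i$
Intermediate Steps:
$L{\left(R \right)} = 1 - \frac{R}{3}$ ($L{\left(R \right)} = \left(-2\right) \left(- \frac{1}{2}\right) + R \left(- \frac{1}{3}\right) = 1 - \frac{R}{3}$)
$a{\left(j \right)} = 53955 + 18966 \sqrt{j}$ ($a{\left(j \right)} = 109 \left(495 + 174 \sqrt{j}\right) = 53955 + 18966 \sqrt{j}$)
$\frac{1}{a{\left(8 L{\left(5 \right)} \right)} + 398383} = \frac{1}{\left(53955 + 18966 \sqrt{8 \left(1 - \frac{5}{3}\right)}\right) + 398383} = \frac{1}{\left(53955 + 18966 \sqrt{8 \left(- \frac{2}{3}\right)}\right) + 398383} = \frac{1}{\left(53955 + 18966 \sqrt{- \frac{16}{3}}\right) + 398383} = \frac{1}{\left(53955 + 18966 \frac{4 i \sqrt{3}}{3}\right) + 398383} = \frac{1}{\left(53955 + 25288 i \sqrt{3}\right) + 398383} = \frac{1}{452338 + 25288 i \sqrt{3}}$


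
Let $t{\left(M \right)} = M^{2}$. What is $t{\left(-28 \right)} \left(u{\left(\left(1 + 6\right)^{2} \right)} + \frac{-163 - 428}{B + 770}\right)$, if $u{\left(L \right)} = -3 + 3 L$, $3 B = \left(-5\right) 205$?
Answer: $\frac{143681328}{1285} \approx 1.1181 \cdot 10^{5}$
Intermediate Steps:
$B = - \frac{1025}{3}$ ($B = \frac{\left(-5\right) 205}{3} = \frac{1}{3} \left(-1025\right) = - \frac{1025}{3} \approx -341.67$)
$t{\left(-28 \right)} \left(u{\left(\left(1 + 6\right)^{2} \right)} + \frac{-163 - 428}{B + 770}\right) = \left(-28\right)^{2} \left(\left(-3 + 3 \left(1 + 6\right)^{2}\right) + \frac{-163 - 428}{- \frac{1025}{3} + 770}\right) = 784 \left(\left(-3 + 3 \cdot 7^{2}\right) - \frac{591}{\frac{1285}{3}}\right) = 784 \left(\left(-3 + 3 \cdot 49\right) - \frac{1773}{1285}\right) = 784 \left(\left(-3 + 147\right) - \frac{1773}{1285}\right) = 784 \left(144 - \frac{1773}{1285}\right) = 784 \cdot \frac{183267}{1285} = \frac{143681328}{1285}$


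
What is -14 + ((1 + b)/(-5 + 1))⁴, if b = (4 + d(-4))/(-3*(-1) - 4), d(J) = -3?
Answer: -14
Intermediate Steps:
b = -1 (b = (4 - 3)/(-3*(-1) - 4) = 1/(3 - 4) = 1/(-1) = 1*(-1) = -1)
-14 + ((1 + b)/(-5 + 1))⁴ = -14 + ((1 - 1)/(-5 + 1))⁴ = -14 + (0/(-4))⁴ = -14 + (0*(-¼))⁴ = -14 + 0⁴ = -14 + 0 = -14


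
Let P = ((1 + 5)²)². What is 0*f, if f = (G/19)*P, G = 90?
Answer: 0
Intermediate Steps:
P = 1296 (P = (6²)² = 36² = 1296)
f = 116640/19 (f = (90/19)*1296 = 116640/19 ≈ 6138.9)
0*f = 0*(116640/19) = 0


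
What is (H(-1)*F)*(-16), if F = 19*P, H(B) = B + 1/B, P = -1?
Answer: -608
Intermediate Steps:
F = -19 (F = 19*(-1) = -19)
(H(-1)*F)*(-16) = ((-1 + 1/(-1))*(-19))*(-16) = ((-1 - 1)*(-19))*(-16) = -2*(-19)*(-16) = 38*(-16) = -608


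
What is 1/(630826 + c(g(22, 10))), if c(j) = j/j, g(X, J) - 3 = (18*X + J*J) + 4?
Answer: 1/630827 ≈ 1.5852e-6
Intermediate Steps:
g(X, J) = 7 + J² + 18*X (g(X, J) = 3 + ((18*X + J*J) + 4) = 3 + ((18*X + J²) + 4) = 3 + ((J² + 18*X) + 4) = 3 + (4 + J² + 18*X) = 7 + J² + 18*X)
c(j) = 1
1/(630826 + c(g(22, 10))) = 1/(630826 + 1) = 1/630827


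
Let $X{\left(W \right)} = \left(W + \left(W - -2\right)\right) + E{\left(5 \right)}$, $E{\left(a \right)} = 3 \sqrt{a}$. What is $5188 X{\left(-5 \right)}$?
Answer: $-41504 + 15564 \sqrt{5} \approx -6701.8$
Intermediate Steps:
$X{\left(W \right)} = 2 + 2 W + 3 \sqrt{5}$ ($X{\left(W \right)} = \left(W + \left(W - -2\right)\right) + 3 \sqrt{5} = \left(W + \left(W + 2\right)\right) + 3 \sqrt{5} = \left(W + \left(2 + W\right)\right) + 3 \sqrt{5} = \left(2 + 2 W\right) + 3 \sqrt{5} = 2 + 2 W + 3 \sqrt{5}$)
$5188 X{\left(-5 \right)} = 5188 \left(2 + 2 \left(-5\right) + 3 \sqrt{5}\right) = 5188 \left(2 - 10 + 3 \sqrt{5}\right) = 5188 \left(-8 + 3 \sqrt{5}\right) = -41504 + 15564 \sqrt{5}$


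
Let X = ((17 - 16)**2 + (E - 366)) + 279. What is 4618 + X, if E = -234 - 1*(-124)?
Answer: 4422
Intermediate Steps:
E = -110 (E = -234 + 124 = -110)
X = -196 (X = ((17 - 16)**2 + (-110 - 366)) + 279 = (1**2 - 476) + 279 = (1 - 476) + 279 = -475 + 279 = -196)
4618 + X = 4618 - 196 = 4422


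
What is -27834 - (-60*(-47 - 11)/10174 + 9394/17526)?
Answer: -1240805964013/44577381 ≈ -27835.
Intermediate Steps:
-27834 - (-60*(-47 - 11)/10174 + 9394/17526) = -27834 - (-60*(-58)*(1/10174) + 9394*(1/17526)) = -27834 - (3480*(1/10174) + 4697/8763) = -27834 - (1740/5087 + 4697/8763) = -27834 - 1*39141259/44577381 = -27834 - 39141259/44577381 = -1240805964013/44577381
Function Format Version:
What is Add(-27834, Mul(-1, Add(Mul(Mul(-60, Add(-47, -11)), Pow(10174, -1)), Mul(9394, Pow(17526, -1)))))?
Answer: Rational(-1240805964013, 44577381) ≈ -27835.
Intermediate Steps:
Add(-27834, Mul(-1, Add(Mul(Mul(-60, Add(-47, -11)), Pow(10174, -1)), Mul(9394, Pow(17526, -1))))) = Add(-27834, Mul(-1, Add(Mul(Mul(-60, -58), Rational(1, 10174)), Mul(9394, Rational(1, 17526))))) = Add(-27834, Mul(-1, Add(Mul(3480, Rational(1, 10174)), Rational(4697, 8763)))) = Add(-27834, Mul(-1, Add(Rational(1740, 5087), Rational(4697, 8763)))) = Add(-27834, Mul(-1, Rational(39141259, 44577381))) = Add(-27834, Rational(-39141259, 44577381)) = Rational(-1240805964013, 44577381)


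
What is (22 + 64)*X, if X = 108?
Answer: 9288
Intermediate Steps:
(22 + 64)*X = (22 + 64)*108 = 86*108 = 9288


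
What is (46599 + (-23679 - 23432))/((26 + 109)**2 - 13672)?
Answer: -512/4553 ≈ -0.11245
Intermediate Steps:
(46599 + (-23679 - 23432))/((26 + 109)**2 - 13672) = (46599 - 47111)/(135**2 - 13672) = -512/(18225 - 13672) = -512/4553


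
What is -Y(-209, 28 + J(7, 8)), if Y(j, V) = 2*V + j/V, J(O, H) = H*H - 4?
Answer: -1389/8 ≈ -173.63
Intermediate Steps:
J(O, H) = -4 + H**2 (J(O, H) = H**2 - 4 = -4 + H**2)
-Y(-209, 28 + J(7, 8)) = -(2*(28 + (-4 + 8**2)) - 209/(28 + (-4 + 8**2))) = -(2*(28 + (-4 + 64)) - 209/(28 + (-4 + 64))) = -(2*(28 + 60) - 209/(28 + 60)) = -(2*88 - 209/88) = -(176 - 209*1/88) = -(176 - 19/8) = -1*1389/8 = -1389/8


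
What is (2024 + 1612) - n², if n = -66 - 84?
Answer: -18864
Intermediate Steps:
n = -150
(2024 + 1612) - n² = (2024 + 1612) - 1*(-150)² = 3636 - 1*22500 = 3636 - 22500 = -18864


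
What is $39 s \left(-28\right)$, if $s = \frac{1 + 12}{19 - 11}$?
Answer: $- \frac{3549}{2} \approx -1774.5$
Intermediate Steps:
$s = \frac{13}{8} \approx 1.625$
$39 s \left(-28\right) = 39 \cdot \frac{13}{8} \left(-28\right) = \frac{507}{8} \left(-28\right) = - \frac{3549}{2}$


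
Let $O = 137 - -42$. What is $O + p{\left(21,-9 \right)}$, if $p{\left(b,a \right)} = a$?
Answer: $170$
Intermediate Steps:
$O = 179$ ($O = 137 + 42 = 179$)
$O + p{\left(21,-9 \right)} = 179 - 9 = 170$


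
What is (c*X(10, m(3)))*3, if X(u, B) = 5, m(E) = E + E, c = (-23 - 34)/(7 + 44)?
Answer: -285/17 ≈ -16.765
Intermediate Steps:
c = -19/17 (c = -57/51 = -57*1/51 = -19/17 ≈ -1.1176)
m(E) = 2*E
(c*X(10, m(3)))*3 = -19/17*5*3 = -95/17*3 = -285/17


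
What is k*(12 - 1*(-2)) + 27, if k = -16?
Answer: -197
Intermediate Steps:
k*(12 - 1*(-2)) + 27 = -16*(12 - 1*(-2)) + 27 = -16*(12 + 2) + 27 = -16*14 + 27 = -224 + 27 = -197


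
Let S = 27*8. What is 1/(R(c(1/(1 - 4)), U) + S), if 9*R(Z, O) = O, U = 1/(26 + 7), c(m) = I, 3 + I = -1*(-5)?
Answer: 297/64153 ≈ 0.0046296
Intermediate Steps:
S = 216
I = 2 (I = -3 - 1*(-5) = -3 + 5 = 2)
c(m) = 2
U = 1/33 ≈ 0.030303
R(Z, O) = O/9
1/(R(c(1/(1 - 4)), U) + S) = 1/((1/9)*(1/33) + 216) = 1/(1/297 + 216) = 1/(64153/297) = 297/64153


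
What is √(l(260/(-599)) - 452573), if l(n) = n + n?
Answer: I*√162383956453/599 ≈ 672.74*I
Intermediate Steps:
l(n) = 2*n
√(l(260/(-599)) - 452573) = √(2*(260/(-599)) - 452573) = √(2*(260*(-1/599)) - 452573) = √(2*(-260/599) - 452573) = √(-520/599 - 452573) = √(-271091747/599) = I*√162383956453/599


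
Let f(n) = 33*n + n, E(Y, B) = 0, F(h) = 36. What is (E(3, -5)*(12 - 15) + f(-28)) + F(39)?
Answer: -916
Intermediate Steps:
f(n) = 34*n
(E(3, -5)*(12 - 15) + f(-28)) + F(39) = (0*(12 - 15) + 34*(-28)) + 36 = (0*(-3) - 952) + 36 = (0 - 952) + 36 = -952 + 36 = -916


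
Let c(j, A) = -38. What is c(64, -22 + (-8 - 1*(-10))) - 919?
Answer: -957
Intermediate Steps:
c(64, -22 + (-8 - 1*(-10))) - 919 = -38 - 919 = -957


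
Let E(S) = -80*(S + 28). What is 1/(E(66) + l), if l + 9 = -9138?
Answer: -1/16667 ≈ -5.9999e-5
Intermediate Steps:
E(S) = -2240 - 80*S (E(S) = -80*(28 + S) = -2240 - 80*S)
l = -9147 (l = -9 - 9138 = -9147)
1/(E(66) + l) = 1/((-2240 - 80*66) - 9147) = 1/((-2240 - 5280) - 9147) = 1/(-7520 - 9147) = 1/(-16667) = -1/16667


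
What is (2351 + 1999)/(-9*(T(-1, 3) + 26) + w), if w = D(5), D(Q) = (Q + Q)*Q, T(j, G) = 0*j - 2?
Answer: -2175/83 ≈ -26.205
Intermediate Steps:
T(j, G) = -2 (T(j, G) = 0 - 2 = -2)
D(Q) = 2*Q² (D(Q) = (2*Q)*Q = 2*Q²)
w = 50 (w = 2*5² = 2*25 = 50)
(2351 + 1999)/(-9*(T(-1, 3) + 26) + w) = (2351 + 1999)/(-9*(-2 + 26) + 50) = 4350/(-9*24 + 50) = 4350/(-216 + 50) = 4350/(-166) = 4350*(-1/166) = -2175/83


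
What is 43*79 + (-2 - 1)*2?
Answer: 3391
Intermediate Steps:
43*79 + (-2 - 1)*2 = 3397 - 3*2 = 3397 - 6 = 3391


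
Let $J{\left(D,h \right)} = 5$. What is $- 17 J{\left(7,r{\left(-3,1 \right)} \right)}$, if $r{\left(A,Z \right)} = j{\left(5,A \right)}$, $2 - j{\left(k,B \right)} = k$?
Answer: $-85$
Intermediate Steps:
$j{\left(k,B \right)} = 2 - k$
$r{\left(A,Z \right)} = -3$ ($r{\left(A,Z \right)} = 2 - 5 = -3$)
$- 17 J{\left(7,r{\left(-3,1 \right)} \right)} = \left(-17\right) 5 = -85$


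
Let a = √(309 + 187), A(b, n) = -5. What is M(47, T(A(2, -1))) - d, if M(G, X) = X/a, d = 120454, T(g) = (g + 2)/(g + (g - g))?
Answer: -120454 + 3*√31/620 ≈ -1.2045e+5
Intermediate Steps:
T(g) = (2 + g)/g (T(g) = (2 + g)/(g + 0) = (2 + g)/g)
a = 4*√31 (a = √496 = 4*√31 ≈ 22.271)
M(G, X) = X*√31/124 (M(G, X) = X/((4*√31)) = X*(√31/124) = X*√31/124)
M(47, T(A(2, -1))) - d = ((2 - 5)/(-5))*√31/124 - 1*120454 = (-⅕*(-3))*√31/124 - 120454 = (1/124)*(⅗)*√31 - 120454 = 3*√31/620 - 120454 = -120454 + 3*√31/620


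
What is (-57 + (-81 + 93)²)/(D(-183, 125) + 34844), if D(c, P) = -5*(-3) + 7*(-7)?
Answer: 87/34810 ≈ 0.0024993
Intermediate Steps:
D(c, P) = -34 (D(c, P) = 15 - 49 = -34)
(-57 + (-81 + 93)²)/(D(-183, 125) + 34844) = (-57 + (-81 + 93)²)/(-34 + 34844) = (-57 + 12²)/34810 = (-57 + 144)*(1/34810) = 87*(1/34810) = 87/34810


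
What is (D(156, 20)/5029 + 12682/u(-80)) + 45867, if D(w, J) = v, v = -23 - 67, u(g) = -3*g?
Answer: 27711695249/603480 ≈ 45920.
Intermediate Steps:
v = -90
D(w, J) = -90
(D(156, 20)/5029 + 12682/u(-80)) + 45867 = (-90/5029 + 12682/((-3*(-80)))) + 45867 = (-90*1/5029 + 12682/240) + 45867 = (-90/5029 + 12682*(1/240)) + 45867 = (-90/5029 + 6341/120) + 45867 = 31878089/603480 + 45867 = 27711695249/603480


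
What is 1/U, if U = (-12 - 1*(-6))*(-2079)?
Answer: 1/12474 ≈ 8.0167e-5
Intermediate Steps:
U = 12474 (U = (-12 + 6)*(-2079) = -6*(-2079) = 12474)
1/U = 1/12474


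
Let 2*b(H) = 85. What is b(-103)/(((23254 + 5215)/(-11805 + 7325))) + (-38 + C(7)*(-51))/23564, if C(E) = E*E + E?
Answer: -326355349/47917394 ≈ -6.8108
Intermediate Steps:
b(H) = 85/2 (b(H) = (1/2)*85 = 85/2)
C(E) = E + E**2 (C(E) = E**2 + E = E + E**2)
b(-103)/(((23254 + 5215)/(-11805 + 7325))) + (-38 + C(7)*(-51))/23564 = 85/(2*(((23254 + 5215)/(-11805 + 7325)))) + (-38 + (7*(1 + 7))*(-51))/23564 = 85/(2*((28469/(-4480)))) + (-38 + (7*8)*(-51))*(1/23564) = 85/(2*((28469*(-1/4480)))) + (-38 + 56*(-51))*(1/23564) = 85/(2*(-4067/640)) + (-38 - 2856)*(1/23564) = (85/2)*(-640/4067) - 2894*1/23564 = -27200/4067 - 1447/11782 = -326355349/47917394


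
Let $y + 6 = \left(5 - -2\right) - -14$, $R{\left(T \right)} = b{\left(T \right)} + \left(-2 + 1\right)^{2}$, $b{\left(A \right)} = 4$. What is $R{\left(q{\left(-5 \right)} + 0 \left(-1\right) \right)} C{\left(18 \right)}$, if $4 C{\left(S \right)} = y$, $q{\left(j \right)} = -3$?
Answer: $\frac{75}{4} \approx 18.75$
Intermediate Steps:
$R{\left(T \right)} = 5$ ($R{\left(T \right)} = 4 + \left(-2 + 1\right)^{2} = 4 + \left(-1\right)^{2} = 4 + 1 = 5$)
$y = 15$ ($y = -6 + \left(\left(5 - -2\right) - -14\right) = -6 + \left(\left(5 + 2\right) + 14\right) = -6 + \left(7 + 14\right) = -6 + 21 = 15$)
$C{\left(S \right)} = \frac{15}{4}$ ($C{\left(S \right)} = \frac{1}{4} \cdot 15 = \frac{15}{4}$)
$R{\left(q{\left(-5 \right)} + 0 \left(-1\right) \right)} C{\left(18 \right)} = 5 \cdot \frac{15}{4} = \frac{75}{4}$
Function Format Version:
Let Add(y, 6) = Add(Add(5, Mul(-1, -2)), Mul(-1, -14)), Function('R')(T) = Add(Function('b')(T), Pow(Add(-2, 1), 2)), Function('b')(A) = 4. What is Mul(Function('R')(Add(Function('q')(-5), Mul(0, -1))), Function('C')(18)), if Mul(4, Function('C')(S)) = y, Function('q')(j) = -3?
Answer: Rational(75, 4) ≈ 18.750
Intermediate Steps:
Function('R')(T) = 5 (Function('R')(T) = Add(4, Pow(Add(-2, 1), 2)) = Add(4, Pow(-1, 2)) = Add(4, 1) = 5)
y = 15 (y = Add(-6, Add(Add(5, Mul(-1, -2)), Mul(-1, -14))) = Add(-6, Add(Add(5, 2), 14)) = Add(-6, Add(7, 14)) = Add(-6, 21) = 15)
Function('C')(S) = Rational(15, 4) (Function('C')(S) = Mul(Rational(1, 4), 15) = Rational(15, 4))
Mul(Function('R')(Add(Function('q')(-5), Mul(0, -1))), Function('C')(18)) = Mul(5, Rational(15, 4)) = Rational(75, 4)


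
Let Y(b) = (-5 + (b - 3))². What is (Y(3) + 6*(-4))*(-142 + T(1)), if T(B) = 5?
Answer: -137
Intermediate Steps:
Y(b) = (-8 + b)² (Y(b) = (-5 + (-3 + b))² = (-8 + b)²)
(Y(3) + 6*(-4))*(-142 + T(1)) = ((-8 + 3)² + 6*(-4))*(-142 + 5) = ((-5)² - 24)*(-137) = (25 - 24)*(-137) = 1*(-137) = -137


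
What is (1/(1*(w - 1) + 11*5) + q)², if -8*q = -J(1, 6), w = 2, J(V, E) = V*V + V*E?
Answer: 625/784 ≈ 0.79719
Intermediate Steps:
J(V, E) = V² + E*V
q = 7/8 (q = -(-1)*1*(6 + 1)/8 = -(-1)*1*7/8 = -(-1)*7/8 = -⅛*(-7) = 7/8 ≈ 0.87500)
(1/(1*(w - 1) + 11*5) + q)² = (1/(1*(2 - 1) + 11*5) + 7/8)² = (1/(1*1 + 55) + 7/8)² = (1/(1 + 55) + 7/8)² = (1/56 + 7/8)² = (25/28)² = 625/784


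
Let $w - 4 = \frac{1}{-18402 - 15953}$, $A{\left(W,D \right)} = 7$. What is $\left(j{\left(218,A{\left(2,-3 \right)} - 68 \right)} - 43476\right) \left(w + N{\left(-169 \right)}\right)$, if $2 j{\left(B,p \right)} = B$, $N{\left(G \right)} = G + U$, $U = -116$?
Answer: $\frac{418654436452}{34355} \approx 1.2186 \cdot 10^{7}$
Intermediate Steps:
$N{\left(G \right)} = -116 + G$ ($N{\left(G \right)} = G - 116 = -116 + G$)
$j{\left(B,p \right)} = \frac{B}{2}$
$w = \frac{137419}{34355}$ ($w = 4 + \frac{1}{-18402 - 15953} = 4 + \frac{1}{-34355} = 4 - \frac{1}{34355} = \frac{137419}{34355} \approx 4.0$)
$\left(j{\left(218,A{\left(2,-3 \right)} - 68 \right)} - 43476\right) \left(w + N{\left(-169 \right)}\right) = \left(\frac{1}{2} \cdot 218 - 43476\right) \left(\frac{137419}{34355} - 285\right) = \left(109 - 43476\right) \left(\frac{137419}{34355} - 285\right) = \left(-43367\right) \left(- \frac{9653756}{34355}\right) = \frac{418654436452}{34355}$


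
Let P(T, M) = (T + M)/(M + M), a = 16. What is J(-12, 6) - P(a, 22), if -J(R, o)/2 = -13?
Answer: 553/22 ≈ 25.136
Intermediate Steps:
J(R, o) = 26 (J(R, o) = -2*(-13) = 26)
P(T, M) = (M + T)/(2*M) (P(T, M) = (M + T)/((2*M)) = (M + T)*(1/(2*M)) = (M + T)/(2*M))
J(-12, 6) - P(a, 22) = 26 - (22 + 16)/(2*22) = 26 - 38/(2*22) = 26 - 1*19/22 = 26 - 19/22 = 553/22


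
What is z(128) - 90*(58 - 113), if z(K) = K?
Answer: 5078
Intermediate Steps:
z(128) - 90*(58 - 113) = 128 - 90*(58 - 113) = 128 - 90*(-55) = 128 - 1*(-4950) = 128 + 4950 = 5078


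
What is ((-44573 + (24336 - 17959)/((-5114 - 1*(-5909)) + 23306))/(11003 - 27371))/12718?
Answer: 19182991/89590399404 ≈ 0.00021412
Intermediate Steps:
((-44573 + (24336 - 17959)/((-5114 - 1*(-5909)) + 23306))/(11003 - 27371))/12718 = ((-44573 + 6377/((-5114 + 5909) + 23306))/(-16368))*(1/12718) = ((-44573 + 6377/(795 + 23306))*(-1/16368))*(1/12718) = ((-44573 + 6377/24101)*(-1/16368))*(1/12718) = ((-44573 + 6377*(1/24101))*(-1/16368))*(1/12718) = ((-44573 + 911/3443)*(-1/16368))*(1/12718) = -153463928/3443*(-1/16368)*(1/12718) = (19182991/7044378)*(1/12718) = 19182991/89590399404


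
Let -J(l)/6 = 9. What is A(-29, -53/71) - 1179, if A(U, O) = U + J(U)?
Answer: -1262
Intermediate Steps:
J(l) = -54 (J(l) = -6*9 = -54)
A(U, O) = -54 + U (A(U, O) = U - 54 = -54 + U)
A(-29, -53/71) - 1179 = (-54 - 29) - 1179 = -83 - 1179 = -1262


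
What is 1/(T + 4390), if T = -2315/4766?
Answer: 4766/20920425 ≈ 0.00022782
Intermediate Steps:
T = -2315/4766 (T = -2315*1/4766 = -2315/4766 ≈ -0.48573)
1/(T + 4390) = 1/(-2315/4766 + 4390) = 1/(20920425/4766) = 4766/20920425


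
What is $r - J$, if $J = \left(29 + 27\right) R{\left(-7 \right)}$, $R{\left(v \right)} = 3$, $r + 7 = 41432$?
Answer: $41257$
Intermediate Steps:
$r = 41425$ ($r = -7 + 41432 = 41425$)
$J = 168$ ($J = \left(29 + 27\right) 3 = 56 \cdot 3 = 168$)
$r - J = 41425 - 168 = 41257$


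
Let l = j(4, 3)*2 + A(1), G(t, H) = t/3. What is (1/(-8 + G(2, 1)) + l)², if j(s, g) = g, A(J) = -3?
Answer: 3969/484 ≈ 8.2004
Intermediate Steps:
G(t, H) = t/3 (G(t, H) = t*(⅓) = t/3)
l = 3 (l = 3*2 - 3 = 6 - 3 = 3)
(1/(-8 + G(2, 1)) + l)² = (1/(-8 + (⅓)*2) + 3)² = (1/(-8 + ⅔) + 3)² = (1/(-22/3) + 3)² = (-3/22 + 3)² = (63/22)² = 3969/484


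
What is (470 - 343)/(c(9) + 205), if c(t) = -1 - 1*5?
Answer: 127/199 ≈ 0.63819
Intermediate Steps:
c(t) = -6 (c(t) = -1 - 5 = -6)
(470 - 343)/(c(9) + 205) = (470 - 343)/(-6 + 205) = 127/199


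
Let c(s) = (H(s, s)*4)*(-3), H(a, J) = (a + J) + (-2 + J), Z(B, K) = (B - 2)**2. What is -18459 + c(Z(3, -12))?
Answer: -18471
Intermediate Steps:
Z(B, K) = (-2 + B)**2
H(a, J) = -2 + a + 2*J (H(a, J) = (J + a) + (-2 + J) = -2 + a + 2*J)
c(s) = 24 - 36*s (c(s) = ((-2 + s + 2*s)*4)*(-3) = ((-2 + 3*s)*4)*(-3) = (-8 + 12*s)*(-3) = 24 - 36*s)
-18459 + c(Z(3, -12)) = -18459 + (24 - 36*(-2 + 3)**2) = -18459 + (24 - 36*1**2) = -18459 + (24 - 36*1) = -18459 + (24 - 36) = -18459 - 12 = -18471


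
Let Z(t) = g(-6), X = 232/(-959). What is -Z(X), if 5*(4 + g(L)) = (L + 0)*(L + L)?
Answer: -52/5 ≈ -10.400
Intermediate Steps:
g(L) = -4 + 2*L²/5 (g(L) = -4 + ((L + 0)*(L + L))/5 = -4 + (L*(2*L))/5 = -4 + (2*L²)/5 = -4 + 2*L²/5)
X = -232/959 (X = 232*(-1/959) = -232/959 ≈ -0.24192)
Z(t) = 52/5 (Z(t) = -4 + (⅖)*(-6)² = -4 + (⅖)*36 = -4 + 72/5 = 52/5)
-Z(X) = -1*52/5 = -52/5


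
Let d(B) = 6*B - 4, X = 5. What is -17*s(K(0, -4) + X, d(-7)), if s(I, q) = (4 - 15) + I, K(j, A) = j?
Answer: 102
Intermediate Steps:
d(B) = -4 + 6*B
s(I, q) = -11 + I
-17*s(K(0, -4) + X, d(-7)) = -17*(-11 + (0 + 5)) = -17*(-11 + 5) = -17*(-6) = 102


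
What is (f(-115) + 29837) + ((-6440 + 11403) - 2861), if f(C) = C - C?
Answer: 31939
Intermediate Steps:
f(C) = 0
(f(-115) + 29837) + ((-6440 + 11403) - 2861) = (0 + 29837) + ((-6440 + 11403) - 2861) = 29837 + (4963 - 2861) = 29837 + 2102 = 31939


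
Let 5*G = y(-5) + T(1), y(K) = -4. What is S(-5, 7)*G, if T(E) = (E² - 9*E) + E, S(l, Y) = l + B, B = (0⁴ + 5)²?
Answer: -44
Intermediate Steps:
B = 25 (B = (0 + 5)² = 5² = 25)
S(l, Y) = 25 + l (S(l, Y) = l + 25 = 25 + l)
T(E) = E² - 8*E
G = -11/5 (G = (-4 + 1*(-8 + 1))/5 = (-4 + 1*(-7))/5 = (-4 - 7)/5 = (⅕)*(-11) = -11/5 ≈ -2.2000)
S(-5, 7)*G = (25 - 5)*(-11/5) = 20*(-11/5) = -44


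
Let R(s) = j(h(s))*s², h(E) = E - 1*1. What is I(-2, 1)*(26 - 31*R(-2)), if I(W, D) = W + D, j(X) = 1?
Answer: 98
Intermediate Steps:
h(E) = -1 + E (h(E) = E - 1 = -1 + E)
R(s) = s² (R(s) = 1*s² = s²)
I(W, D) = D + W
I(-2, 1)*(26 - 31*R(-2)) = (1 - 2)*(26 - 31*(-2)²) = -(26 - 31*4) = -(26 - 124) = -1*(-98) = 98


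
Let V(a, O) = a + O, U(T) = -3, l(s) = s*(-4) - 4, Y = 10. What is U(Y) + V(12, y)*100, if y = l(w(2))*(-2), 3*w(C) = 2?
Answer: 7591/3 ≈ 2530.3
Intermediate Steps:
w(C) = 2/3 (w(C) = (1/3)*2 = 2/3)
l(s) = -4 - 4*s (l(s) = -4*s - 4 = -4 - 4*s)
y = 40/3 (y = (-4 - 4*2/3)*(-2) = (-4 - 8/3)*(-2) = -20/3*(-2) = 40/3 ≈ 13.333)
V(a, O) = O + a
U(Y) + V(12, y)*100 = -3 + (40/3 + 12)*100 = -3 + (76/3)*100 = -3 + 7600/3 = 7591/3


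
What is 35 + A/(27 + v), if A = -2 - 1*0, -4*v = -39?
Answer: 5137/147 ≈ 34.946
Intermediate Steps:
v = 39/4 (v = -¼*(-39) = 39/4 ≈ 9.7500)
A = -2 (A = -2 + 0 = -2)
35 + A/(27 + v) = 35 - 2/(27 + 39/4) = 35 - 2/147/4 = 35 - 2*4/147 = 35 - 8/147 = 5137/147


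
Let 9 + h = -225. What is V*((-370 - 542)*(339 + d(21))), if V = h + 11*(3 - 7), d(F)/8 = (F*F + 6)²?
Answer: 405356145696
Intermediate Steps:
h = -234 (h = -9 - 225 = -234)
d(F) = 8*(6 + F²)² (d(F) = 8*(F*F + 6)² = 8*(F² + 6)² = 8*(6 + F²)²)
V = -278 (V = -234 + 11*(3 - 7) = -234 + 11*(-4) = -234 - 44 = -278)
V*((-370 - 542)*(339 + d(21))) = -278*(-370 - 542)*(339 + 8*(6 + 21²)²) = -(-253536)*(339 + 8*(6 + 441)²) = -(-253536)*(339 + 8*447²) = -(-253536)*(339 + 8*199809) = -(-253536)*(339 + 1598472) = -(-253536)*1598811 = -278*(-1458115632) = 405356145696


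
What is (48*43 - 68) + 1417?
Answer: 3413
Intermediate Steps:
(48*43 - 68) + 1417 = (2064 - 68) + 1417 = 1996 + 1417 = 3413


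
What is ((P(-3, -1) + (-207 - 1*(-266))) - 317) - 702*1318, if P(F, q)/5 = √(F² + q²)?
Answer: -925494 + 5*√10 ≈ -9.2548e+5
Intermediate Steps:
P(F, q) = 5*√(F² + q²)
((P(-3, -1) + (-207 - 1*(-266))) - 317) - 702*1318 = ((5*√((-3)² + (-1)²) + (-207 - 1*(-266))) - 317) - 702*1318 = ((5*√(9 + 1) + (-207 + 266)) - 317) - 925236 = ((5*√10 + 59) - 317) - 925236 = ((59 + 5*√10) - 317) - 925236 = (-258 + 5*√10) - 925236 = -925494 + 5*√10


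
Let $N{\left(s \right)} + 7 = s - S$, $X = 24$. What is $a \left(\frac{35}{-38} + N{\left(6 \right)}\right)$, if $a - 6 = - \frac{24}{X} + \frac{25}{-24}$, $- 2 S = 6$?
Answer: $\frac{205}{48} \approx 4.2708$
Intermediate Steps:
$S = -3$ ($S = \left(- \frac{1}{2}\right) 6 = -3$)
$N{\left(s \right)} = -4 + s$ ($N{\left(s \right)} = -7 + \left(s - -3\right) = -7 + \left(s + 3\right) = -7 + \left(3 + s\right) = -4 + s$)
$a = \frac{95}{24}$ ($a = 6 + \left(- \frac{24}{24} + \frac{25}{-24}\right) = 6 + \left(\left(-24\right) \frac{1}{24} + 25 \left(- \frac{1}{24}\right)\right) = 6 - \frac{49}{24} = \frac{95}{24} \approx 3.9583$)
$a \left(\frac{35}{-38} + N{\left(6 \right)}\right) = \frac{95 \left(\frac{35}{-38} + \left(-4 + 6\right)\right)}{24} = \frac{95 \left(35 \left(- \frac{1}{38}\right) + 2\right)}{24} = \frac{95 \left(- \frac{35}{38} + 2\right)}{24} = \frac{95}{24} \cdot \frac{41}{38} = \frac{205}{48}$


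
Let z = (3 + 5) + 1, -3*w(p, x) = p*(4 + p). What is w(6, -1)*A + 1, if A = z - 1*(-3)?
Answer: -239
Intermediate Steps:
w(p, x) = -p*(4 + p)/3
z = 9 (z = 8 + 1 = 9)
A = 12 (A = 9 - 1*(-3) = 9 + 3 = 12)
w(6, -1)*A + 1 = -⅓*6*(4 + 6)*12 + 1 = -⅓*6*10*12 + 1 = -20*12 + 1 = -240 + 1 = -239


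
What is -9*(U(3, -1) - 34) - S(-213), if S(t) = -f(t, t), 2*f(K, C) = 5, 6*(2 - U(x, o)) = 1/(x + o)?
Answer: 1165/4 ≈ 291.25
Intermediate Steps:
U(x, o) = 2 - 1/(6*(o + x)) (U(x, o) = 2 - 1/(6*(x + o)) = 2 - 1/(6*(o + x)))
f(K, C) = 5/2 (f(K, C) = (1/2)*5 = 5/2)
S(t) = -5/2 (S(t) = -1*5/2 = -5/2)
-9*(U(3, -1) - 34) - S(-213) = -9*((-1/6 + 2*(-1) + 2*3)/(-1 + 3) - 34) - 1*(-5/2) = -9*((-1/6 - 2 + 6)/2 - 34) + 5/2 = -9*((1/2)*(23/6) - 34) + 5/2 = -9*(23/12 - 34) + 5/2 = -9*(-385/12) + 5/2 = 1155/4 + 5/2 = 1165/4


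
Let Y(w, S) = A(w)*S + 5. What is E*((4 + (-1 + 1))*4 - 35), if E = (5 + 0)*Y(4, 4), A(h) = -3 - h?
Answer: 2185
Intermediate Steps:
Y(w, S) = 5 + S*(-3 - w) (Y(w, S) = (-3 - w)*S + 5 = S*(-3 - w) + 5 = 5 + S*(-3 - w))
E = -115 (E = (5 + 0)*(5 - 1*4*(3 + 4)) = 5*(5 - 1*4*7) = 5*(5 - 28) = 5*(-23) = -115)
E*((4 + (-1 + 1))*4 - 35) = -115*((4 + (-1 + 1))*4 - 35) = -115*((4 + 0)*4 - 35) = -115*(4*4 - 35) = -115*(16 - 35) = -115*(-19) = 2185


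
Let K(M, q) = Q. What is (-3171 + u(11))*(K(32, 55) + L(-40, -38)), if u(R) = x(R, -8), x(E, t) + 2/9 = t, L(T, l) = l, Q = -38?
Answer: 2174588/9 ≈ 2.4162e+5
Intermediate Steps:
x(E, t) = -2/9 + t
u(R) = -74/9 (u(R) = -2/9 - 8 = -74/9)
K(M, q) = -38
(-3171 + u(11))*(K(32, 55) + L(-40, -38)) = (-3171 - 74/9)*(-38 - 38) = -28613/9*(-76) = 2174588/9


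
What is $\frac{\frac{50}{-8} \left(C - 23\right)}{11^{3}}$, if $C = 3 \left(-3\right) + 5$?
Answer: $\frac{675}{5324} \approx 0.12678$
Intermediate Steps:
$C = -4$ ($C = -9 + 5 = -4$)
$\frac{\frac{50}{-8} \left(C - 23\right)}{11^{3}} = \frac{\frac{50}{-8} \left(-4 - 23\right)}{11^{3}} = \frac{50 \left(- \frac{1}{8}\right) \left(-27\right)}{1331} = \left(- \frac{25}{4}\right) \left(-27\right) \frac{1}{1331} = \frac{675}{4} \cdot \frac{1}{1331} = \frac{675}{5324}$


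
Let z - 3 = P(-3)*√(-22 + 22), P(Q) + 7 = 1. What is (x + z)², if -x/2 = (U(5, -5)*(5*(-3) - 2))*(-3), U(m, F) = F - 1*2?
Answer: 514089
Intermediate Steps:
P(Q) = -6 (P(Q) = -7 + 1 = -6)
U(m, F) = -2 + F (U(m, F) = F - 2 = -2 + F)
z = 3 (z = 3 - 6*√(-22 + 22) = 3 - 6*√0 = 3 - 6*0 = 3 + 0 = 3)
x = 714 (x = -2*(-2 - 5)*(5*(-3) - 2)*(-3) = -2*(-7*(-15 - 2))*(-3) = -2*(-7*(-17))*(-3) = -238*(-3) = -2*(-357) = 714)
(x + z)² = (714 + 3)² = 717² = 514089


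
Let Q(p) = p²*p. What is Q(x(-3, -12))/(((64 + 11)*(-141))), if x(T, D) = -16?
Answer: 4096/10575 ≈ 0.38733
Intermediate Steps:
Q(p) = p³
Q(x(-3, -12))/(((64 + 11)*(-141))) = (-16)³/(((64 + 11)*(-141))) = -4096/(75*(-141)) = -4096/(-10575) = -4096*(-1/10575) = 4096/10575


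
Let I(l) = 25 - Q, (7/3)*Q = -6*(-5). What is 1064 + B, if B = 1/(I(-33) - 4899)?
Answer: 36397305/34208 ≈ 1064.0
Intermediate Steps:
Q = 90/7 (Q = 3*(-6*(-5))/7 = (3/7)*30 = 90/7 ≈ 12.857)
I(l) = 85/7 (I(l) = 25 - 1*90/7 = 25 - 90/7 = 85/7)
B = -7/34208 (B = 1/(85/7 - 4899) = 1/(-34208/7) = -7/34208 ≈ -0.00020463)
1064 + B = 1064 - 7/34208 = 36397305/34208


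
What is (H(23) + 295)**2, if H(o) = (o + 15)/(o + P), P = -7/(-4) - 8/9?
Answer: 64909281529/737881 ≈ 87967.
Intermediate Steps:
P = 31/36 (P = -7*(-1/4) - 8*1/9 = 7/4 - 8/9 = 31/36 ≈ 0.86111)
H(o) = (15 + o)/(31/36 + o) (H(o) = (o + 15)/(o + 31/36) = (15 + o)/(31/36 + o))
(H(23) + 295)**2 = (36*(15 + 23)/(31 + 36*23) + 295)**2 = (36*38/(31 + 828) + 295)**2 = (36*38/859 + 295)**2 = (36*(1/859)*38 + 295)**2 = (1368/859 + 295)**2 = (254773/859)**2 = 64909281529/737881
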